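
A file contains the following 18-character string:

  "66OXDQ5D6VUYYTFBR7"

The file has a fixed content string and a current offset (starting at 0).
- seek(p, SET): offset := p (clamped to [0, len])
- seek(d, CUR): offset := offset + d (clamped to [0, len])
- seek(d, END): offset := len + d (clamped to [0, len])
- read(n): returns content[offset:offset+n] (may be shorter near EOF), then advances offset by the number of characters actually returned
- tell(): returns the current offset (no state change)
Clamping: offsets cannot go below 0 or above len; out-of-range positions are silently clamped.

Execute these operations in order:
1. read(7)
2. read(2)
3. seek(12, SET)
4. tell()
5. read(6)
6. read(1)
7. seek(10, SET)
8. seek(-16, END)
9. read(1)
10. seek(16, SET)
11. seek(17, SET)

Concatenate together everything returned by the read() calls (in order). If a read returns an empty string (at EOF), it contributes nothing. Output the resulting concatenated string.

Answer: 66OXDQ5D6YTFBR7O

Derivation:
After 1 (read(7)): returned '66OXDQ5', offset=7
After 2 (read(2)): returned 'D6', offset=9
After 3 (seek(12, SET)): offset=12
After 4 (tell()): offset=12
After 5 (read(6)): returned 'YTFBR7', offset=18
After 6 (read(1)): returned '', offset=18
After 7 (seek(10, SET)): offset=10
After 8 (seek(-16, END)): offset=2
After 9 (read(1)): returned 'O', offset=3
After 10 (seek(16, SET)): offset=16
After 11 (seek(17, SET)): offset=17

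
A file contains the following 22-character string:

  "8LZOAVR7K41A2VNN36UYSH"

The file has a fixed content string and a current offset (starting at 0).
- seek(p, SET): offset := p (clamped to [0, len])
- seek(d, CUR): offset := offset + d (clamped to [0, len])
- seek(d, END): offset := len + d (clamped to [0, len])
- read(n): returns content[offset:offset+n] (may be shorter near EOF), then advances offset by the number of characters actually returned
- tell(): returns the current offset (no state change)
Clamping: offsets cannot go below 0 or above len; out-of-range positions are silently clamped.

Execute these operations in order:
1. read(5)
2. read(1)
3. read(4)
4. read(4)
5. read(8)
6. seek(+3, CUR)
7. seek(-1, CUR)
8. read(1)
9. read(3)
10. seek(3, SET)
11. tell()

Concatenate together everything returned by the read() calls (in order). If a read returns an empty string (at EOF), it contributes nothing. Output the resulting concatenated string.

After 1 (read(5)): returned '8LZOA', offset=5
After 2 (read(1)): returned 'V', offset=6
After 3 (read(4)): returned 'R7K4', offset=10
After 4 (read(4)): returned '1A2V', offset=14
After 5 (read(8)): returned 'NN36UYSH', offset=22
After 6 (seek(+3, CUR)): offset=22
After 7 (seek(-1, CUR)): offset=21
After 8 (read(1)): returned 'H', offset=22
After 9 (read(3)): returned '', offset=22
After 10 (seek(3, SET)): offset=3
After 11 (tell()): offset=3

Answer: 8LZOAVR7K41A2VNN36UYSHH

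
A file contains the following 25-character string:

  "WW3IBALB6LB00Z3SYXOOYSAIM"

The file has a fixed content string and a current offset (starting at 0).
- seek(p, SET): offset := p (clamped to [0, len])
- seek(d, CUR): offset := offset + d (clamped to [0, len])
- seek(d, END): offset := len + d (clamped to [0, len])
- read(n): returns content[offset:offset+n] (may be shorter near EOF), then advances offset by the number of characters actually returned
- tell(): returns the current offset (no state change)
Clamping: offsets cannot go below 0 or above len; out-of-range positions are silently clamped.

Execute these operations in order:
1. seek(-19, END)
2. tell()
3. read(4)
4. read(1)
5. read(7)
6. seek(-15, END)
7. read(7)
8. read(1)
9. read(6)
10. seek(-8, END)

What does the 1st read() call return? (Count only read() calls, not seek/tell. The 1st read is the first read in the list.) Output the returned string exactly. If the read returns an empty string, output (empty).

After 1 (seek(-19, END)): offset=6
After 2 (tell()): offset=6
After 3 (read(4)): returned 'LB6L', offset=10
After 4 (read(1)): returned 'B', offset=11
After 5 (read(7)): returned '00Z3SYX', offset=18
After 6 (seek(-15, END)): offset=10
After 7 (read(7)): returned 'B00Z3SY', offset=17
After 8 (read(1)): returned 'X', offset=18
After 9 (read(6)): returned 'OOYSAI', offset=24
After 10 (seek(-8, END)): offset=17

Answer: LB6L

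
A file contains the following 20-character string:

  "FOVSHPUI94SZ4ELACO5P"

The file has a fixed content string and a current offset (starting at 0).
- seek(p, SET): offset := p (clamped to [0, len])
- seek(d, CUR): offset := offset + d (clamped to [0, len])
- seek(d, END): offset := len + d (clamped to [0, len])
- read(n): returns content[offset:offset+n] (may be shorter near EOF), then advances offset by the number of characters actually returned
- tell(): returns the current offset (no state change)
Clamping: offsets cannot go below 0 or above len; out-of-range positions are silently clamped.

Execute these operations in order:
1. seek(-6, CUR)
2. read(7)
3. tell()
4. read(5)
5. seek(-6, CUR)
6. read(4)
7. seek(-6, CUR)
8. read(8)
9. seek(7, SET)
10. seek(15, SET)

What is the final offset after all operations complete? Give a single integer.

After 1 (seek(-6, CUR)): offset=0
After 2 (read(7)): returned 'FOVSHPU', offset=7
After 3 (tell()): offset=7
After 4 (read(5)): returned 'I94SZ', offset=12
After 5 (seek(-6, CUR)): offset=6
After 6 (read(4)): returned 'UI94', offset=10
After 7 (seek(-6, CUR)): offset=4
After 8 (read(8)): returned 'HPUI94SZ', offset=12
After 9 (seek(7, SET)): offset=7
After 10 (seek(15, SET)): offset=15

Answer: 15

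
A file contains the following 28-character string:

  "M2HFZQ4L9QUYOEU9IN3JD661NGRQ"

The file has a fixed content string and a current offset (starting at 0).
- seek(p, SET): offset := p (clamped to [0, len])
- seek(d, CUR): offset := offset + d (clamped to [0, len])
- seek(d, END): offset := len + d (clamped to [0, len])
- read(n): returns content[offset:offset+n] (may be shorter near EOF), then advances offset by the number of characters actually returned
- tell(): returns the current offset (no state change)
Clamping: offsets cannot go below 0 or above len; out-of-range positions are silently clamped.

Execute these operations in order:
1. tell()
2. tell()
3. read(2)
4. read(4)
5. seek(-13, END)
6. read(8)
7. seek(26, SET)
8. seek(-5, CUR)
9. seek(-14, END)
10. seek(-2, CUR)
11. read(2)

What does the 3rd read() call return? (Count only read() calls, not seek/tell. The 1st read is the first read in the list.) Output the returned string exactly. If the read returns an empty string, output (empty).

After 1 (tell()): offset=0
After 2 (tell()): offset=0
After 3 (read(2)): returned 'M2', offset=2
After 4 (read(4)): returned 'HFZQ', offset=6
After 5 (seek(-13, END)): offset=15
After 6 (read(8)): returned '9IN3JD66', offset=23
After 7 (seek(26, SET)): offset=26
After 8 (seek(-5, CUR)): offset=21
After 9 (seek(-14, END)): offset=14
After 10 (seek(-2, CUR)): offset=12
After 11 (read(2)): returned 'OE', offset=14

Answer: 9IN3JD66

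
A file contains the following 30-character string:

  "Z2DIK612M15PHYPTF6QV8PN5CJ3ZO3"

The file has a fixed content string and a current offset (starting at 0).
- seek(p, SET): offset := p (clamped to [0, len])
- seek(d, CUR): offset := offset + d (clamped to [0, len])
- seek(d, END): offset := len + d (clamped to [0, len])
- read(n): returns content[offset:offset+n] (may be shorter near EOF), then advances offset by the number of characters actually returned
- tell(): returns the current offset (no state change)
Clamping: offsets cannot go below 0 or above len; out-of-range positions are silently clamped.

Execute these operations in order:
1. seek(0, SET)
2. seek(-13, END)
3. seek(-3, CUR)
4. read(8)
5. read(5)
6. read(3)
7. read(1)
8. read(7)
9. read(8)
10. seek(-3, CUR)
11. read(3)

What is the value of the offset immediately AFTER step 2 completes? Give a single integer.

After 1 (seek(0, SET)): offset=0
After 2 (seek(-13, END)): offset=17

Answer: 17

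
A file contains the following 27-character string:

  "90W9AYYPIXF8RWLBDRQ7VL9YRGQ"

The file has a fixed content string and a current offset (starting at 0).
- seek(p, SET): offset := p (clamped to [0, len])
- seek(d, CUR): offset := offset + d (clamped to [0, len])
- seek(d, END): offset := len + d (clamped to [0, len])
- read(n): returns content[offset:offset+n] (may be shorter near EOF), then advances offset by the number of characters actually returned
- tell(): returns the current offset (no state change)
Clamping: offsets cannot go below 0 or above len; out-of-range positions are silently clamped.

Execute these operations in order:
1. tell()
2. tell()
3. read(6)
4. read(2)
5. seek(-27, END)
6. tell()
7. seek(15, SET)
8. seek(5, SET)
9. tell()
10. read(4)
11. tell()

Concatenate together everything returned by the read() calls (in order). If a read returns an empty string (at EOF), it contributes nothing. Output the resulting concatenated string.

After 1 (tell()): offset=0
After 2 (tell()): offset=0
After 3 (read(6)): returned '90W9AY', offset=6
After 4 (read(2)): returned 'YP', offset=8
After 5 (seek(-27, END)): offset=0
After 6 (tell()): offset=0
After 7 (seek(15, SET)): offset=15
After 8 (seek(5, SET)): offset=5
After 9 (tell()): offset=5
After 10 (read(4)): returned 'YYPI', offset=9
After 11 (tell()): offset=9

Answer: 90W9AYYPYYPI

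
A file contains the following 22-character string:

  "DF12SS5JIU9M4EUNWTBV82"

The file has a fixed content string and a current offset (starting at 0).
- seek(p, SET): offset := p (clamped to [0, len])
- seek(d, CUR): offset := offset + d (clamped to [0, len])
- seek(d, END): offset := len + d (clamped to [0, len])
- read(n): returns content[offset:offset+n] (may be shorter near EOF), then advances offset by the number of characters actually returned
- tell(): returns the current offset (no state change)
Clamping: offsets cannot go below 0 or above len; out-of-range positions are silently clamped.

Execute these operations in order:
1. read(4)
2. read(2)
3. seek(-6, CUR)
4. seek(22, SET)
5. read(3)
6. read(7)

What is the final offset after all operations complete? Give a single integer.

After 1 (read(4)): returned 'DF12', offset=4
After 2 (read(2)): returned 'SS', offset=6
After 3 (seek(-6, CUR)): offset=0
After 4 (seek(22, SET)): offset=22
After 5 (read(3)): returned '', offset=22
After 6 (read(7)): returned '', offset=22

Answer: 22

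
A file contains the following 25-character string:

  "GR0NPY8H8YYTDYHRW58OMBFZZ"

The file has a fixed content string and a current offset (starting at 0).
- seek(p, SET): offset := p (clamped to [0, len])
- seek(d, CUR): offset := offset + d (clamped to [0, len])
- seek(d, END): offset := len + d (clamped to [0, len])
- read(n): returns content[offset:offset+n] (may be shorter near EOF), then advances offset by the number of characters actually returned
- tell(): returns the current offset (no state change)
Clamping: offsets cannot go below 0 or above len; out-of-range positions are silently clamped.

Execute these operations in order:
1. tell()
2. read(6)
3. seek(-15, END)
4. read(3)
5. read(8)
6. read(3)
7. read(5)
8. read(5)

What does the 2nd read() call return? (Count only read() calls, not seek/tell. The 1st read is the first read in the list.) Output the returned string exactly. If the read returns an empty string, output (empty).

After 1 (tell()): offset=0
After 2 (read(6)): returned 'GR0NPY', offset=6
After 3 (seek(-15, END)): offset=10
After 4 (read(3)): returned 'YTD', offset=13
After 5 (read(8)): returned 'YHRW58OM', offset=21
After 6 (read(3)): returned 'BFZ', offset=24
After 7 (read(5)): returned 'Z', offset=25
After 8 (read(5)): returned '', offset=25

Answer: YTD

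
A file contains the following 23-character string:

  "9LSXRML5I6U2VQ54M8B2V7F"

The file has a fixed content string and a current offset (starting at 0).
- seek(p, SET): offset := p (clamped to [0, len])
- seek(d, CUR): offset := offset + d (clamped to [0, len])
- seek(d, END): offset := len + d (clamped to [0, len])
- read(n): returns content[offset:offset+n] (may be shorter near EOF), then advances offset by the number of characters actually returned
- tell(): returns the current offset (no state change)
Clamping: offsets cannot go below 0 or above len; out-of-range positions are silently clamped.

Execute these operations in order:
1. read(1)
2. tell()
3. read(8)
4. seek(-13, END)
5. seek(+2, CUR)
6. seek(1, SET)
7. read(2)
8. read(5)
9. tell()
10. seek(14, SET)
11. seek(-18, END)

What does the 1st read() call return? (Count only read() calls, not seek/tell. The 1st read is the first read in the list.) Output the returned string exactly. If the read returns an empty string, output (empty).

After 1 (read(1)): returned '9', offset=1
After 2 (tell()): offset=1
After 3 (read(8)): returned 'LSXRML5I', offset=9
After 4 (seek(-13, END)): offset=10
After 5 (seek(+2, CUR)): offset=12
After 6 (seek(1, SET)): offset=1
After 7 (read(2)): returned 'LS', offset=3
After 8 (read(5)): returned 'XRML5', offset=8
After 9 (tell()): offset=8
After 10 (seek(14, SET)): offset=14
After 11 (seek(-18, END)): offset=5

Answer: 9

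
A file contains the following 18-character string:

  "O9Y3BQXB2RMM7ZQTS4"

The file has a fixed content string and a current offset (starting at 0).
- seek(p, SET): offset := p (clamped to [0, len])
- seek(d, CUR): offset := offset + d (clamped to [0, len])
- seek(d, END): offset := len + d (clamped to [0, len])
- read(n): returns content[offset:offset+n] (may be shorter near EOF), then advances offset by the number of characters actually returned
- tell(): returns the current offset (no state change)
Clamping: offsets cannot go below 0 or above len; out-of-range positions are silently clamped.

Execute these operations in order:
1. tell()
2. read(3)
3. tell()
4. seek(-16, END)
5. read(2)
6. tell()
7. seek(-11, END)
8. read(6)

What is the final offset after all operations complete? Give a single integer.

Answer: 13

Derivation:
After 1 (tell()): offset=0
After 2 (read(3)): returned 'O9Y', offset=3
After 3 (tell()): offset=3
After 4 (seek(-16, END)): offset=2
After 5 (read(2)): returned 'Y3', offset=4
After 6 (tell()): offset=4
After 7 (seek(-11, END)): offset=7
After 8 (read(6)): returned 'B2RMM7', offset=13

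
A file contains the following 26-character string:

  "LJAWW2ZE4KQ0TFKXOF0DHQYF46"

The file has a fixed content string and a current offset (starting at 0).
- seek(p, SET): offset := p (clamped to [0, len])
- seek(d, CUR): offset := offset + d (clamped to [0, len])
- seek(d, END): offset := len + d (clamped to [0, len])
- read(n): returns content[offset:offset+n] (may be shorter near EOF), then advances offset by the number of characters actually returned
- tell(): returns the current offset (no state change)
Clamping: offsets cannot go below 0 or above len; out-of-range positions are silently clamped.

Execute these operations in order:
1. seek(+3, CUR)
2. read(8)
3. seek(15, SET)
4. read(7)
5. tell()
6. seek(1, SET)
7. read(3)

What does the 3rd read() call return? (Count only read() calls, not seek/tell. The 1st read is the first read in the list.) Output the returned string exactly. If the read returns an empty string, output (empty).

Answer: JAW

Derivation:
After 1 (seek(+3, CUR)): offset=3
After 2 (read(8)): returned 'WW2ZE4KQ', offset=11
After 3 (seek(15, SET)): offset=15
After 4 (read(7)): returned 'XOF0DHQ', offset=22
After 5 (tell()): offset=22
After 6 (seek(1, SET)): offset=1
After 7 (read(3)): returned 'JAW', offset=4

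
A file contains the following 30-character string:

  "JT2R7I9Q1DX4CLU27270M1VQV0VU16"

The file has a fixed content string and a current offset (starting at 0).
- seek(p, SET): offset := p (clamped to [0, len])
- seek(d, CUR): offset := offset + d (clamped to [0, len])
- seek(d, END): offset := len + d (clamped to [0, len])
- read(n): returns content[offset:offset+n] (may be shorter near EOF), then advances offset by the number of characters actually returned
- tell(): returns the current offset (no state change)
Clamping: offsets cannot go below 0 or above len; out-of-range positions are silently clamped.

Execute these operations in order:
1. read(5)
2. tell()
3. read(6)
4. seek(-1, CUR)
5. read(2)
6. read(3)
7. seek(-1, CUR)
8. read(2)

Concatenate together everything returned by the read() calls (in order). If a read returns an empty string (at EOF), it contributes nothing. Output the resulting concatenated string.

Answer: JT2R7I9Q1DXX4CLUU2

Derivation:
After 1 (read(5)): returned 'JT2R7', offset=5
After 2 (tell()): offset=5
After 3 (read(6)): returned 'I9Q1DX', offset=11
After 4 (seek(-1, CUR)): offset=10
After 5 (read(2)): returned 'X4', offset=12
After 6 (read(3)): returned 'CLU', offset=15
After 7 (seek(-1, CUR)): offset=14
After 8 (read(2)): returned 'U2', offset=16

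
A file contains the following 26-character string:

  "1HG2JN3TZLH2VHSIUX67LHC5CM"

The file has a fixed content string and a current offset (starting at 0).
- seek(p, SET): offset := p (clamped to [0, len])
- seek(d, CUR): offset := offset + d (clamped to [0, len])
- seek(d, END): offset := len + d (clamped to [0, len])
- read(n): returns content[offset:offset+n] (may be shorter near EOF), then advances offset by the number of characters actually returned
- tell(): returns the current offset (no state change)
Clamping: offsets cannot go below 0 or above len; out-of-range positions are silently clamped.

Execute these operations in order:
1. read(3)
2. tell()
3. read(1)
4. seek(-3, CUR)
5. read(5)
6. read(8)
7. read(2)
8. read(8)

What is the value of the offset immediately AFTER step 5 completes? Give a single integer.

Answer: 6

Derivation:
After 1 (read(3)): returned '1HG', offset=3
After 2 (tell()): offset=3
After 3 (read(1)): returned '2', offset=4
After 4 (seek(-3, CUR)): offset=1
After 5 (read(5)): returned 'HG2JN', offset=6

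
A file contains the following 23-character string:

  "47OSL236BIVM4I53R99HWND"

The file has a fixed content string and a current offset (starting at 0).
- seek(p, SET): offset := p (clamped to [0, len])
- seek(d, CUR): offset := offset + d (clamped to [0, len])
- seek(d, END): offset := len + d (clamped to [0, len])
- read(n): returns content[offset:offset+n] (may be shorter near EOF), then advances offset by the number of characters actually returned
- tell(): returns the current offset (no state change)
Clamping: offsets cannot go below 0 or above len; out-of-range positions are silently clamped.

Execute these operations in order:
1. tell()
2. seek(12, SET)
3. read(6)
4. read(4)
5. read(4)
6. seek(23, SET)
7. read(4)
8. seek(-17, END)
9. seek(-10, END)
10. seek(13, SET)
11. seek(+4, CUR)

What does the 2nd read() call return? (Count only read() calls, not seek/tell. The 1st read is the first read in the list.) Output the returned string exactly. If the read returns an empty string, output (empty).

After 1 (tell()): offset=0
After 2 (seek(12, SET)): offset=12
After 3 (read(6)): returned '4I53R9', offset=18
After 4 (read(4)): returned '9HWN', offset=22
After 5 (read(4)): returned 'D', offset=23
After 6 (seek(23, SET)): offset=23
After 7 (read(4)): returned '', offset=23
After 8 (seek(-17, END)): offset=6
After 9 (seek(-10, END)): offset=13
After 10 (seek(13, SET)): offset=13
After 11 (seek(+4, CUR)): offset=17

Answer: 9HWN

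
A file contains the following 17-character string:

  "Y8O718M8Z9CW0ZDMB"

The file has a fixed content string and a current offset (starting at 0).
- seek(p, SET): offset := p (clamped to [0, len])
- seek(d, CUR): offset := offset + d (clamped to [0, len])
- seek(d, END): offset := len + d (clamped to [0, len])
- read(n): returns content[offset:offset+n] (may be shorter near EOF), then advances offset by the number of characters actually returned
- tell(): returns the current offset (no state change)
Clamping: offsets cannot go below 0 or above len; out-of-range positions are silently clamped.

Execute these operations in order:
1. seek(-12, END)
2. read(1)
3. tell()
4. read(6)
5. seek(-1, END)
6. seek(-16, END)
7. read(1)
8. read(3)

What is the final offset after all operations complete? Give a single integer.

After 1 (seek(-12, END)): offset=5
After 2 (read(1)): returned '8', offset=6
After 3 (tell()): offset=6
After 4 (read(6)): returned 'M8Z9CW', offset=12
After 5 (seek(-1, END)): offset=16
After 6 (seek(-16, END)): offset=1
After 7 (read(1)): returned '8', offset=2
After 8 (read(3)): returned 'O71', offset=5

Answer: 5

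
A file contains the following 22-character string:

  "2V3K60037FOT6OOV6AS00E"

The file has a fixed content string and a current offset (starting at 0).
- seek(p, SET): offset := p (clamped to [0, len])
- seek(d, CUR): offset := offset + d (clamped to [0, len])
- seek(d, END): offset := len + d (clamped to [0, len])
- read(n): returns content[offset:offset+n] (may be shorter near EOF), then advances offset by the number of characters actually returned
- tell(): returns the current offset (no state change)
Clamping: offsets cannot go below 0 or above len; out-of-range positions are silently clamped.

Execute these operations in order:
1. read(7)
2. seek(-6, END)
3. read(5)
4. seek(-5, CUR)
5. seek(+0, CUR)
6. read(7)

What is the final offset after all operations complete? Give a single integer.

Answer: 22

Derivation:
After 1 (read(7)): returned '2V3K600', offset=7
After 2 (seek(-6, END)): offset=16
After 3 (read(5)): returned '6AS00', offset=21
After 4 (seek(-5, CUR)): offset=16
After 5 (seek(+0, CUR)): offset=16
After 6 (read(7)): returned '6AS00E', offset=22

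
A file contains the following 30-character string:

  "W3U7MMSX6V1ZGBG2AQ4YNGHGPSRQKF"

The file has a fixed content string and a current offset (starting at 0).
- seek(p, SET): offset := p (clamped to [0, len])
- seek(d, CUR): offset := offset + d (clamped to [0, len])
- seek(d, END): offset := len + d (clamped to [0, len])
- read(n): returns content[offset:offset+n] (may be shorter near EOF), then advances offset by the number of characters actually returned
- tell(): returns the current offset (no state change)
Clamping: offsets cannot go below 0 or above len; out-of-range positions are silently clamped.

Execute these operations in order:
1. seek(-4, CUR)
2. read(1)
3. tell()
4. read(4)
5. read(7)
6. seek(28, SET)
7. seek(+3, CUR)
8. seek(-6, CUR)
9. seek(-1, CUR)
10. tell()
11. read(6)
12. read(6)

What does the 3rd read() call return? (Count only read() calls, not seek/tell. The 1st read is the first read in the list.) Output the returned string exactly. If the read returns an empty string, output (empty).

After 1 (seek(-4, CUR)): offset=0
After 2 (read(1)): returned 'W', offset=1
After 3 (tell()): offset=1
After 4 (read(4)): returned '3U7M', offset=5
After 5 (read(7)): returned 'MSX6V1Z', offset=12
After 6 (seek(28, SET)): offset=28
After 7 (seek(+3, CUR)): offset=30
After 8 (seek(-6, CUR)): offset=24
After 9 (seek(-1, CUR)): offset=23
After 10 (tell()): offset=23
After 11 (read(6)): returned 'GPSRQK', offset=29
After 12 (read(6)): returned 'F', offset=30

Answer: MSX6V1Z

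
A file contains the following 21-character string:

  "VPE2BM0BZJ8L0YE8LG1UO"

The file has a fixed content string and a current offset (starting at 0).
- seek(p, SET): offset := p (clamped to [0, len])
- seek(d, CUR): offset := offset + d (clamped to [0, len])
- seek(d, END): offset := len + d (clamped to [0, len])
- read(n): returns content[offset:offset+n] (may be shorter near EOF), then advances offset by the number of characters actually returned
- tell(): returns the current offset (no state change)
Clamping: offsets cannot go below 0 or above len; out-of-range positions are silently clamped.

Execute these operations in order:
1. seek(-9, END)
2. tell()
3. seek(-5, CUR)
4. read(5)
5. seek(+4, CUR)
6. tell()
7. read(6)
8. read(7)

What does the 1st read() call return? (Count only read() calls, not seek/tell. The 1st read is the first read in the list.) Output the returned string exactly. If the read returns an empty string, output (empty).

After 1 (seek(-9, END)): offset=12
After 2 (tell()): offset=12
After 3 (seek(-5, CUR)): offset=7
After 4 (read(5)): returned 'BZJ8L', offset=12
After 5 (seek(+4, CUR)): offset=16
After 6 (tell()): offset=16
After 7 (read(6)): returned 'LG1UO', offset=21
After 8 (read(7)): returned '', offset=21

Answer: BZJ8L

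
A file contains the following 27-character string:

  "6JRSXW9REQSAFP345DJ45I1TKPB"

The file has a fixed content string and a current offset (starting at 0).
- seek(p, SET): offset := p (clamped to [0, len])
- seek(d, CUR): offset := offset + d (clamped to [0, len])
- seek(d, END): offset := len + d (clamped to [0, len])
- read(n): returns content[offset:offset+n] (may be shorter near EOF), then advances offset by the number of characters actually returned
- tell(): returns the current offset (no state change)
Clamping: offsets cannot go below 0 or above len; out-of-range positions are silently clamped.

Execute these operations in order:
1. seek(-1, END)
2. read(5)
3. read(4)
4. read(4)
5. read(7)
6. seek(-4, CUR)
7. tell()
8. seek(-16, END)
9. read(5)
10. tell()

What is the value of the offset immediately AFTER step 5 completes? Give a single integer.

Answer: 27

Derivation:
After 1 (seek(-1, END)): offset=26
After 2 (read(5)): returned 'B', offset=27
After 3 (read(4)): returned '', offset=27
After 4 (read(4)): returned '', offset=27
After 5 (read(7)): returned '', offset=27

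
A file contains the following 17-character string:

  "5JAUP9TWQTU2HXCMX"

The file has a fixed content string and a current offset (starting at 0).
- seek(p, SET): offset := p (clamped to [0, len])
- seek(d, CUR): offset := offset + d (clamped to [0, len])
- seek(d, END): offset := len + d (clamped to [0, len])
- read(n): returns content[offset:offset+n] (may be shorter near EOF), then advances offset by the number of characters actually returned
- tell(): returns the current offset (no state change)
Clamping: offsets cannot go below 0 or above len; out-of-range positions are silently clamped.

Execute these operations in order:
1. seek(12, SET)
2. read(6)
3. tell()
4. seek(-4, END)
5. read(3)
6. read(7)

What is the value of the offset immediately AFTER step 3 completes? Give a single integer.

After 1 (seek(12, SET)): offset=12
After 2 (read(6)): returned 'HXCMX', offset=17
After 3 (tell()): offset=17

Answer: 17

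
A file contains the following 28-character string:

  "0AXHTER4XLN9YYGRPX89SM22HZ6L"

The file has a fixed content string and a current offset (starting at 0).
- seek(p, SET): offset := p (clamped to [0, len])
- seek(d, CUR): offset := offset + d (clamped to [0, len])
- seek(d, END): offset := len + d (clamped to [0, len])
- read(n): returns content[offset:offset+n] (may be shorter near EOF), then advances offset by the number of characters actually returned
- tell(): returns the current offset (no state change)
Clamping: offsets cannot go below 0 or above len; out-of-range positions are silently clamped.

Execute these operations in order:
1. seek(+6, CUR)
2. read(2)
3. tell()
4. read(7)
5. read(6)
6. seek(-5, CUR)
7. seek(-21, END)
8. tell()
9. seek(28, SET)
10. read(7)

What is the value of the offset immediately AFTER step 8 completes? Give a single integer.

After 1 (seek(+6, CUR)): offset=6
After 2 (read(2)): returned 'R4', offset=8
After 3 (tell()): offset=8
After 4 (read(7)): returned 'XLN9YYG', offset=15
After 5 (read(6)): returned 'RPX89S', offset=21
After 6 (seek(-5, CUR)): offset=16
After 7 (seek(-21, END)): offset=7
After 8 (tell()): offset=7

Answer: 7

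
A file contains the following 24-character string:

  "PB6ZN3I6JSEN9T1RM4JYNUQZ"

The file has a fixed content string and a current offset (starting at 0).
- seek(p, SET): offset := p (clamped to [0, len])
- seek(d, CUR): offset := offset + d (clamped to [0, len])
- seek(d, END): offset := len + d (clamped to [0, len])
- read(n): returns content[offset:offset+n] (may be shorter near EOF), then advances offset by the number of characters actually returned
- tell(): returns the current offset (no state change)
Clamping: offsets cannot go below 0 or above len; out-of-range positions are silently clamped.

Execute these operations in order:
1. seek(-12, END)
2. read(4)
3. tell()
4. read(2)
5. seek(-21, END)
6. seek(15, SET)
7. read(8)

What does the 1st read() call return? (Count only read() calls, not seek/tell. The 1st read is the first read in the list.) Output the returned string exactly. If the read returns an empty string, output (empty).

Answer: 9T1R

Derivation:
After 1 (seek(-12, END)): offset=12
After 2 (read(4)): returned '9T1R', offset=16
After 3 (tell()): offset=16
After 4 (read(2)): returned 'M4', offset=18
After 5 (seek(-21, END)): offset=3
After 6 (seek(15, SET)): offset=15
After 7 (read(8)): returned 'RM4JYNUQ', offset=23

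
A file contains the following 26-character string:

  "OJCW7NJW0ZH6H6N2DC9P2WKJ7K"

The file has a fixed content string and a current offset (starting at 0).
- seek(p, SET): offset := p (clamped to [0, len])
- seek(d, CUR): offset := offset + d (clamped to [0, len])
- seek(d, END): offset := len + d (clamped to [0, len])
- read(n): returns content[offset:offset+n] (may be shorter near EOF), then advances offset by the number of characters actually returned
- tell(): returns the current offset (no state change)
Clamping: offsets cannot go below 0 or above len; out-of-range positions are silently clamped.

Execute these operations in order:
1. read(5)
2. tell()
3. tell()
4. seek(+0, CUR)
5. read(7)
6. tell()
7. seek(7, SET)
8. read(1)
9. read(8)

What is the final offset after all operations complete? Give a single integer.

Answer: 16

Derivation:
After 1 (read(5)): returned 'OJCW7', offset=5
After 2 (tell()): offset=5
After 3 (tell()): offset=5
After 4 (seek(+0, CUR)): offset=5
After 5 (read(7)): returned 'NJW0ZH6', offset=12
After 6 (tell()): offset=12
After 7 (seek(7, SET)): offset=7
After 8 (read(1)): returned 'W', offset=8
After 9 (read(8)): returned '0ZH6H6N2', offset=16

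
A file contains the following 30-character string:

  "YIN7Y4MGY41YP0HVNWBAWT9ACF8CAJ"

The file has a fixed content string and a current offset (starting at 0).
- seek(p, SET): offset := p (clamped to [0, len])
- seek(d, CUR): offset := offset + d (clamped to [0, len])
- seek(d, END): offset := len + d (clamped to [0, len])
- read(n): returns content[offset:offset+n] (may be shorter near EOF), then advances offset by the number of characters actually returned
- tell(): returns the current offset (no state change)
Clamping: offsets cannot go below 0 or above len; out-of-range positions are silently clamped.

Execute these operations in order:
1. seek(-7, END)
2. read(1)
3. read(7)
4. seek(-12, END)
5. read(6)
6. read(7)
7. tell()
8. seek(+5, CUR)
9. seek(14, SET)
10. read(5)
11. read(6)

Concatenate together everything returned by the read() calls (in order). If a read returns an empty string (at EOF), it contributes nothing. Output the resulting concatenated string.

Answer: ACF8CAJBAWT9ACF8CAJHVNWBAWT9AC

Derivation:
After 1 (seek(-7, END)): offset=23
After 2 (read(1)): returned 'A', offset=24
After 3 (read(7)): returned 'CF8CAJ', offset=30
After 4 (seek(-12, END)): offset=18
After 5 (read(6)): returned 'BAWT9A', offset=24
After 6 (read(7)): returned 'CF8CAJ', offset=30
After 7 (tell()): offset=30
After 8 (seek(+5, CUR)): offset=30
After 9 (seek(14, SET)): offset=14
After 10 (read(5)): returned 'HVNWB', offset=19
After 11 (read(6)): returned 'AWT9AC', offset=25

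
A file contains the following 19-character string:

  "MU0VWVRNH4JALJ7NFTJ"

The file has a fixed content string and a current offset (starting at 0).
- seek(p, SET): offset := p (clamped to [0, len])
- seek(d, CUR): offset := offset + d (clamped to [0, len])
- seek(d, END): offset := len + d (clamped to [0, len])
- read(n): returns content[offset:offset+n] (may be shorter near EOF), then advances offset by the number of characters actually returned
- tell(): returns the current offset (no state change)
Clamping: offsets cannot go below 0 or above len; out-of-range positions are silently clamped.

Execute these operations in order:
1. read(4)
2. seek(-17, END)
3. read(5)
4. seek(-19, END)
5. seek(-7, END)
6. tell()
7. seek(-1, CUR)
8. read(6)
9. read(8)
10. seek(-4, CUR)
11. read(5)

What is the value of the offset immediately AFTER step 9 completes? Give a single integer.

Answer: 19

Derivation:
After 1 (read(4)): returned 'MU0V', offset=4
After 2 (seek(-17, END)): offset=2
After 3 (read(5)): returned '0VWVR', offset=7
After 4 (seek(-19, END)): offset=0
After 5 (seek(-7, END)): offset=12
After 6 (tell()): offset=12
After 7 (seek(-1, CUR)): offset=11
After 8 (read(6)): returned 'ALJ7NF', offset=17
After 9 (read(8)): returned 'TJ', offset=19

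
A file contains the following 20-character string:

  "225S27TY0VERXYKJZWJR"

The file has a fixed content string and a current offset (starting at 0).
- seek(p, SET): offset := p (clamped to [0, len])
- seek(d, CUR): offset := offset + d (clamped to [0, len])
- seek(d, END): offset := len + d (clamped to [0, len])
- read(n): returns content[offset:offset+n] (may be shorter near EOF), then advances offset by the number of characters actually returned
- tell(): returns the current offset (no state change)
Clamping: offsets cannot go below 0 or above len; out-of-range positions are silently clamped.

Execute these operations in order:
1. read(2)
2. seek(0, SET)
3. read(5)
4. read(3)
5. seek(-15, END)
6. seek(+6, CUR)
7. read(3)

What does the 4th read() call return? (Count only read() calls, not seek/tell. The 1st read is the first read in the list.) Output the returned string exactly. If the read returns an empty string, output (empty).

After 1 (read(2)): returned '22', offset=2
After 2 (seek(0, SET)): offset=0
After 3 (read(5)): returned '225S2', offset=5
After 4 (read(3)): returned '7TY', offset=8
After 5 (seek(-15, END)): offset=5
After 6 (seek(+6, CUR)): offset=11
After 7 (read(3)): returned 'RXY', offset=14

Answer: RXY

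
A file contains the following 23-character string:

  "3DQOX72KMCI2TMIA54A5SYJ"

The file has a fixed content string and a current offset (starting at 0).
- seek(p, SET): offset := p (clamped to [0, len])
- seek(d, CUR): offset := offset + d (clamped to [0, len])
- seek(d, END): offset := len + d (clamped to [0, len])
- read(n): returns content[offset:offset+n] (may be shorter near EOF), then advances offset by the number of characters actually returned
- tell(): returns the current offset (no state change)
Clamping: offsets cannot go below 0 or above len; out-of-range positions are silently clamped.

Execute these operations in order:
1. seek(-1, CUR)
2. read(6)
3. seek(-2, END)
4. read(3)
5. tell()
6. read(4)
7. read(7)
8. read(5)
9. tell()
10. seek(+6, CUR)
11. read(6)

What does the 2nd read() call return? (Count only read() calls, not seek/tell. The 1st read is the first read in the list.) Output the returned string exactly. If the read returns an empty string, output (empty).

After 1 (seek(-1, CUR)): offset=0
After 2 (read(6)): returned '3DQOX7', offset=6
After 3 (seek(-2, END)): offset=21
After 4 (read(3)): returned 'YJ', offset=23
After 5 (tell()): offset=23
After 6 (read(4)): returned '', offset=23
After 7 (read(7)): returned '', offset=23
After 8 (read(5)): returned '', offset=23
After 9 (tell()): offset=23
After 10 (seek(+6, CUR)): offset=23
After 11 (read(6)): returned '', offset=23

Answer: YJ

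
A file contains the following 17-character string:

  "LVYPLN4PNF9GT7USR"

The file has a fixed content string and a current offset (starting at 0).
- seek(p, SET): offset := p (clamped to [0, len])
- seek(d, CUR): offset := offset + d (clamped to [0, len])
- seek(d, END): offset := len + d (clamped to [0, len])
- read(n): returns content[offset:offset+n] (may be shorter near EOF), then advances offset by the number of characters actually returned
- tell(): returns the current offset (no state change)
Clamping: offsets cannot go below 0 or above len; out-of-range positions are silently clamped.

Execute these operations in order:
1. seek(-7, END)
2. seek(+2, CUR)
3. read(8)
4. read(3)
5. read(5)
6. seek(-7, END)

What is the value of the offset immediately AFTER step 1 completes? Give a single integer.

Answer: 10

Derivation:
After 1 (seek(-7, END)): offset=10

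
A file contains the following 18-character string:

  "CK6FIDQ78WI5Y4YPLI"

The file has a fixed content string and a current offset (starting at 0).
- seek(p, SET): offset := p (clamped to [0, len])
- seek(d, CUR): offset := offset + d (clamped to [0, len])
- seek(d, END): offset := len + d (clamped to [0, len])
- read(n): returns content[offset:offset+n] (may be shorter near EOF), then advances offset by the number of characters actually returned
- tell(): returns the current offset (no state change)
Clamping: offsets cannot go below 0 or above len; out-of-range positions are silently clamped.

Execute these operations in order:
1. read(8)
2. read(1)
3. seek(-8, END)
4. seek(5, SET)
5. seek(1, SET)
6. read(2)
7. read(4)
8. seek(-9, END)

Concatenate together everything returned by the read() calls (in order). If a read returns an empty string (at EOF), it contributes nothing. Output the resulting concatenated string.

Answer: CK6FIDQ78K6FIDQ

Derivation:
After 1 (read(8)): returned 'CK6FIDQ7', offset=8
After 2 (read(1)): returned '8', offset=9
After 3 (seek(-8, END)): offset=10
After 4 (seek(5, SET)): offset=5
After 5 (seek(1, SET)): offset=1
After 6 (read(2)): returned 'K6', offset=3
After 7 (read(4)): returned 'FIDQ', offset=7
After 8 (seek(-9, END)): offset=9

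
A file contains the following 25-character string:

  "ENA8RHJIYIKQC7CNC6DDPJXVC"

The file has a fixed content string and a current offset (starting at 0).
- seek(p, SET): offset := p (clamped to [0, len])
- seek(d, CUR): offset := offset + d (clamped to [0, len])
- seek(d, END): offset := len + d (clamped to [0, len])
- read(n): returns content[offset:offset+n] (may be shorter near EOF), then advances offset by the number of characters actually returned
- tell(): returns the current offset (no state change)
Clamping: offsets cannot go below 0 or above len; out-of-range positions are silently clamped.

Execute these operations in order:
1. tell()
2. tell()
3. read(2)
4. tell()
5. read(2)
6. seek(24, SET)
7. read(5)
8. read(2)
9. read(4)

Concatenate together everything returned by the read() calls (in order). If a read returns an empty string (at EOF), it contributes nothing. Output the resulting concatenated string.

After 1 (tell()): offset=0
After 2 (tell()): offset=0
After 3 (read(2)): returned 'EN', offset=2
After 4 (tell()): offset=2
After 5 (read(2)): returned 'A8', offset=4
After 6 (seek(24, SET)): offset=24
After 7 (read(5)): returned 'C', offset=25
After 8 (read(2)): returned '', offset=25
After 9 (read(4)): returned '', offset=25

Answer: ENA8C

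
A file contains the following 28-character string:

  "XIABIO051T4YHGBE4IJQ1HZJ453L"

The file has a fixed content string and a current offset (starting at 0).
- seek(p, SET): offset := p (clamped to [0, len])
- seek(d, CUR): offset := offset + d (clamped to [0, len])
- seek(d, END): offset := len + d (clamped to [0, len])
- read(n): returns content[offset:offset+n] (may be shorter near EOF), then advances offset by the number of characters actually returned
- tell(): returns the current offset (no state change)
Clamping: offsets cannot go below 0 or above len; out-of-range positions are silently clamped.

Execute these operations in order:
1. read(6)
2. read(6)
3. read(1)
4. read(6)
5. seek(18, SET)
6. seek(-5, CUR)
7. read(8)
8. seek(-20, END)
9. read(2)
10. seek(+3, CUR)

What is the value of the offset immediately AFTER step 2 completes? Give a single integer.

Answer: 12

Derivation:
After 1 (read(6)): returned 'XIABIO', offset=6
After 2 (read(6)): returned '051T4Y', offset=12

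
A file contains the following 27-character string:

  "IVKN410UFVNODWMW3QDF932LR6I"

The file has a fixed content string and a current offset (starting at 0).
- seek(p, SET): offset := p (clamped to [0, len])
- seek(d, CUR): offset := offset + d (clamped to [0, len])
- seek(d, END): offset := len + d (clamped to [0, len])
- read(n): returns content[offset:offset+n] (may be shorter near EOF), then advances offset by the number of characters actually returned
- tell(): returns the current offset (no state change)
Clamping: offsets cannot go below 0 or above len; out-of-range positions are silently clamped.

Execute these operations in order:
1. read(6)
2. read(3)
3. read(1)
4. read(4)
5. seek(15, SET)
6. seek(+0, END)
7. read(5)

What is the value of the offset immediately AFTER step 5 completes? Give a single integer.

Answer: 15

Derivation:
After 1 (read(6)): returned 'IVKN41', offset=6
After 2 (read(3)): returned '0UF', offset=9
After 3 (read(1)): returned 'V', offset=10
After 4 (read(4)): returned 'NODW', offset=14
After 5 (seek(15, SET)): offset=15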